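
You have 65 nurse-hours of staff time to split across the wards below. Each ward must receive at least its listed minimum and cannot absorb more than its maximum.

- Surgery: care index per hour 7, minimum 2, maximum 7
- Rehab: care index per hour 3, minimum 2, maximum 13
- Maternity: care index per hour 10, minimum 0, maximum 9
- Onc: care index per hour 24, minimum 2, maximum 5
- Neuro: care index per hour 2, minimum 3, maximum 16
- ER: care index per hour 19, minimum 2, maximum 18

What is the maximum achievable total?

Meeting every minimum uses 2+2+0+2+3+2 = 11 nurse-hours, leaving 54.
Highest care index per hour first: Onc 24 > ER 19 > Maternity 10 > Surgery 7 > Rehab 3 > Neuro 2.
Give Onc 3 more to hit its cap of 5 → 51 left.
ER: +16 to 18 (cap) → 35 left.
Give Maternity 9 more to hit its cap of 9 → 26 left.
Surgery: +5 to 7 (cap) → 21 left.
Rehab takes 11 more to reach its cap of 13 → 10 left.
Neuro: +10 (room for 13) → 13. Pool exhausted.
Total = 7×7 + 3×13 + 10×9 + 24×5 + 2×13 + 19×18 = 666.

666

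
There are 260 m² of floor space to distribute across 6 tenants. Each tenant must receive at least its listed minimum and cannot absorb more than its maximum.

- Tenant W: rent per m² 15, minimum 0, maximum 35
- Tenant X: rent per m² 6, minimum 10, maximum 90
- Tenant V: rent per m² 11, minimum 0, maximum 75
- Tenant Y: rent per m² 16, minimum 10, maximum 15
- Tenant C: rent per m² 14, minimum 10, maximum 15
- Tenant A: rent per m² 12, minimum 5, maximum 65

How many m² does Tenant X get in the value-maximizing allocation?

55

Meeting every minimum uses 0+10+0+10+10+5 = 35 m², leaving 225.
Order the tenants by rent per m²: Tenant Y 16 > Tenant W 15 > Tenant C 14 > Tenant A 12 > Tenant V 11 > Tenant X 6.
Tenant Y takes 5 more to reach its cap of 15 — 220 left.
Give Tenant W 35 more to hit its cap of 35 — 185 left.
Tenant C: +5 to 15 (cap) — 180 left.
Give Tenant A 60 more to hit its cap of 65 — 120 left.
Give Tenant V 75 more to hit its cap of 75 — 45 left.
Only 45 left; Tenant X takes them to reach 55.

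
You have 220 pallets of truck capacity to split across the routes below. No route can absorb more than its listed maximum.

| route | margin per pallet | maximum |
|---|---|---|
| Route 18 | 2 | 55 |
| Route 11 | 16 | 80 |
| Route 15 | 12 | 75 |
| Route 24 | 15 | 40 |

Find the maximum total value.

Highest margin per pallet first: Route 11 16 > Route 24 15 > Route 15 12 > Route 18 2.
Route 11 takes 80 to reach its cap of 80 — 140 left.
Route 24: +40 to 40 (cap) — 100 left.
Route 15: +75 to 75 (cap) — 25 left.
Only 25 left; Route 18 takes them to reach 25.
Total = 2×25 + 16×80 + 12×75 + 15×40 = 2830.

2830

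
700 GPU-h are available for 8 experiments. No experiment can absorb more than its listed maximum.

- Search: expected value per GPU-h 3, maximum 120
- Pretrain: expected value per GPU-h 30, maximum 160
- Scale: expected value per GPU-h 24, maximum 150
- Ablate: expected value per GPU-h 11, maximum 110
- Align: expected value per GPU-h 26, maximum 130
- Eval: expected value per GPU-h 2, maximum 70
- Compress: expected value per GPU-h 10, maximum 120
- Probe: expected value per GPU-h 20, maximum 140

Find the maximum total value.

15890

Rank by expected value per GPU-h: Pretrain 30 > Align 26 > Scale 24 > Probe 20 > Ablate 11 > Compress 10 > Search 3 > Eval 2.
Pretrain: +160 to 160 (cap) — 540 left.
Align: +130 to 130 (cap) — 410 left.
Scale takes 150 to reach its cap of 150 — 260 left.
Probe: +140 to 140 (cap) — 120 left.
Ablate takes 110 to reach its cap of 110 — 10 left.
Compress: +10 (room for 120) → 10. Pool exhausted.
Total = 30×160 + 24×150 + 11×110 + 26×130 + 10×10 + 20×140 = 15890.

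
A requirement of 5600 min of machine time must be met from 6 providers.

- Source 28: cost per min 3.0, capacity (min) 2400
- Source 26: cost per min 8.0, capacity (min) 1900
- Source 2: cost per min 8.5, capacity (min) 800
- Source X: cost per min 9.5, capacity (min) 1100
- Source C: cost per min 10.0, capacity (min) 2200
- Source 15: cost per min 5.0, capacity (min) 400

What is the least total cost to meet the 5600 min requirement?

32150

Fill from the cheapest provider first.
Source 28 (3.0): use full 2400 ; 3200 min to go.
Source 15 (5.0): use full 400 ; 2800 min to go.
Source 26 at 8.0: take all 1900 min ; 900 still needed.
Source 2 (8.5): use full 800 ; 100 min to go.
Source X (9.5): take the remaining 100 ; done.
Source C: unused.
Cost = 2400×3.0 + 400×5.0 + 1900×8.0 + 800×8.5 + 100×9.5 = 32150.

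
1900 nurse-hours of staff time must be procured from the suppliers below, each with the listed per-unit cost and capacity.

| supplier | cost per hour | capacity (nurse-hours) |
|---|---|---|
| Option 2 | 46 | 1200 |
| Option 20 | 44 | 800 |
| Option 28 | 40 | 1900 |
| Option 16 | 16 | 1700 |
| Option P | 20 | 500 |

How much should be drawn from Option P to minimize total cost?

Use suppliers in increasing cost order.
Option 16 at 16: take all 1700 nurse-hours — 200 still needed.
Option P at 20: take 200 of its 500 — requirement met.
Option 28, Option 20, Option 2: unused.

200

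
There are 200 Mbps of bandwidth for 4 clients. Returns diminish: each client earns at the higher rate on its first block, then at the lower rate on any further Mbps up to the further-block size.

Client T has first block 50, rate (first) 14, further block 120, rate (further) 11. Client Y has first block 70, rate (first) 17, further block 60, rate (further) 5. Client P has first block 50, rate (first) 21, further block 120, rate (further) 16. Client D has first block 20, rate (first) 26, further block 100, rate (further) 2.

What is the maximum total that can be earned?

3720

Order all 8 blocks by rate: Client D/T1 26 > Client P/T1 21 > Client Y/T1 17 > Client P/T2 16 > Client T/T1 14 > Client T/T2 11 > Client Y/T2 5 > Client D/T2 2.
Fill Client D T1 block (20 at 26) ; 180 left.
Fill Client P T1 block (50 at 21) ; 130 left.
Client Y/T1 (17): +70 ; 60 left.
Client P T2 at 16: only 60 left, fill 60.
Total = 26×20 + 21×50 + 17×70 + 16×60 = 3720.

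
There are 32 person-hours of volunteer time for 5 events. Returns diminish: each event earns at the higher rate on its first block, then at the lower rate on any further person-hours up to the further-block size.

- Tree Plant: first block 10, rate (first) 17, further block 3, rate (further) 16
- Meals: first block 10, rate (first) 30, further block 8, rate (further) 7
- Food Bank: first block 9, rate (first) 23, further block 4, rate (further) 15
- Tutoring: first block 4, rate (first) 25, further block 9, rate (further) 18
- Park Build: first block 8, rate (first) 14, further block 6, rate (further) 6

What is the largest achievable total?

769

Rank every tier by rate: Meals/first 30 > Tutoring/first 25 > Food Bank/first 23 > Tutoring/second 18 > Tree Plant/first 17 > Tree Plant/second 16 > Food Bank/second 15 > Park Build/first 14 > Meals/second 7 > Park Build/second 6.
Meals/first (30): +10 — 22 left.
Tutoring first at 25: fill all 4 — 18 left.
Food Bank first at 23: fill all 9 — 9 left.
Tutoring second at 18: fill all 9 — 0 left.
Total = 30×10 + 25×4 + 23×9 + 18×9 = 769.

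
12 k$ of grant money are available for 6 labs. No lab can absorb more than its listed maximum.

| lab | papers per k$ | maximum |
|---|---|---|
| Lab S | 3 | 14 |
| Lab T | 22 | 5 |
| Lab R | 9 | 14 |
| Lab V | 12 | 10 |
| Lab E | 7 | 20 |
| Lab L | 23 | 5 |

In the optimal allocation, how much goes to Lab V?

2

Order the labs by papers per k$: Lab L 23 > Lab T 22 > Lab V 12 > Lab R 9 > Lab E 7 > Lab S 3.
Lab L: +5 to 5 (cap) — 7 left.
Lab T: +5 to 5 (cap) — 2 left.
Only 2 left; Lab V takes them to reach 2.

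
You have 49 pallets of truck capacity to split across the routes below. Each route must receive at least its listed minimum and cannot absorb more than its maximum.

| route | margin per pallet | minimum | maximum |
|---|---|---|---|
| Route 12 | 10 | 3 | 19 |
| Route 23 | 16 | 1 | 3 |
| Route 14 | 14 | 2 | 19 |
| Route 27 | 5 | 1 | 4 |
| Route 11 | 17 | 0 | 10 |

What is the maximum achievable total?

649

Meeting every minimum uses 3+1+2+1+0 = 7 pallets, leaving 42.
Order the routes by margin per pallet: Route 11 17 > Route 23 16 > Route 14 14 > Route 12 10 > Route 27 5.
Route 11: +10 to 10 (cap) ; 32 left.
Route 23 takes 2 more to reach its cap of 3 ; 30 left.
Route 14 takes 17 more to reach its cap of 19 ; 13 left.
Route 12: +13 (room for 16) → 16. Pool exhausted.
Total = 10×16 + 16×3 + 14×19 + 5×1 + 17×10 = 649.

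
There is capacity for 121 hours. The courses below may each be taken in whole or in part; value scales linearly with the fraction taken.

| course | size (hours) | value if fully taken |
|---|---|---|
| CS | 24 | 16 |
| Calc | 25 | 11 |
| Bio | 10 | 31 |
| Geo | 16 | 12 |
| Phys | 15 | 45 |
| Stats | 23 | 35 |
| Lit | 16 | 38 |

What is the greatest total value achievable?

184.48

Rank by value-to-size ratio: Bio 31/10≈3.1, Phys 45/15≈3, Lit 38/16≈2.38, Stats 35/23≈1.52, Geo 12/16≈0.75, CS 16/24≈0.667, Calc 11/25≈0.44.
Bio: take in full, 10 hours for value 31 → 111 left.
Phys: take in full, 15 hours for value 45 → 96 left.
All 16 hours of Lit fit (value 38) → 80 remain.
Stats: take in full, 23 hours for value 35 → 57 left.
Take all of Geo (16 hours, value 12) → 41 hours left.
All 24 hours of CS fit (value 16) → 17 remain.
17 hours left: a 17/25 share of Calc gives 11×17/25 = 7.48.
Total value = 184.48.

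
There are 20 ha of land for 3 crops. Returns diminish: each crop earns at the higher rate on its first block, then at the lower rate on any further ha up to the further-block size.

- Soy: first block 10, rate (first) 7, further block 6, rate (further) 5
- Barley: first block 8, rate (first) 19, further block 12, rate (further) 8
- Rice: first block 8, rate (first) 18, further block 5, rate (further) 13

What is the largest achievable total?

348

Order all 6 blocks by rate: Barley/T1 19 > Rice/T1 18 > Rice/T2 13 > Barley/T2 8 > Soy/T1 7 > Soy/T2 5.
Fill Barley T1 block (8 at 19) → 12 left.
Fill Rice T1 block (8 at 18) → 4 left.
4 remain; put them into Rice T2 at 13.
Total = 19×8 + 18×8 + 13×4 = 348.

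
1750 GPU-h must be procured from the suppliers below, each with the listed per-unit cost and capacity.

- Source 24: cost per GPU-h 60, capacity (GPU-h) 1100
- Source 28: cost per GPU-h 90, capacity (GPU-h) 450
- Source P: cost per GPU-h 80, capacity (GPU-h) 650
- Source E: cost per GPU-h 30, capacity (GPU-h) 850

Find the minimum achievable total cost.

Fill from the cheapest supplier first.
Source E (30): use full 850 — 900 GPU-h to go.
Take 900 from Source 24 at 60 to finish.
Source P, Source 28: unused.
Cost = 850×30 + 900×60 = 79500.

79500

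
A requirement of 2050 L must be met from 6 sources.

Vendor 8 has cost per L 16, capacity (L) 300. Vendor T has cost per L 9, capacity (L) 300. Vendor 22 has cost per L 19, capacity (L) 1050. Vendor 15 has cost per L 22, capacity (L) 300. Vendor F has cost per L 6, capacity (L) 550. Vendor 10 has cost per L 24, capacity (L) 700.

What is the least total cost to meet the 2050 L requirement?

27900

Fill from the cheapest source first.
Take 550 from Vendor F at 6 → need 1500 more.
Vendor T (9): use full 300 → 1200 L to go.
Vendor 8 at 16: take all 300 L → 900 still needed.
Take 900 from Vendor 22 at 19 to finish.
Vendor 15, Vendor 10: unused.
Cost = 550×6 + 300×9 + 300×16 + 900×19 = 27900.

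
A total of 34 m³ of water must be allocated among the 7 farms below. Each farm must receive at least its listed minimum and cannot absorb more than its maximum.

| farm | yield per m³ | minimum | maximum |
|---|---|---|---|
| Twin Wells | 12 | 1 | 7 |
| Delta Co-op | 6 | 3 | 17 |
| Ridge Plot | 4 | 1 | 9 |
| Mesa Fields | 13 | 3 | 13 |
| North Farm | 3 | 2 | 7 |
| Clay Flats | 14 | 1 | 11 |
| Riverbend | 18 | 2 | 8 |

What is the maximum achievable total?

442

Meeting every minimum uses 1+3+1+3+2+1+2 = 13 m³, leaving 21.
Rank by yield per m³: Riverbend 18 > Clay Flats 14 > Mesa Fields 13 > Twin Wells 12 > Delta Co-op 6 > Ridge Plot 4 > North Farm 3.
Give Riverbend 6 more to hit its cap of 8 ; 15 left.
Clay Flats: +10 to 11 (cap) ; 5 left.
Mesa Fields has room for 10 more but only 5 remain, so it gets 8.
Total = 12×1 + 6×3 + 4×1 + 13×8 + 3×2 + 14×11 + 18×8 = 442.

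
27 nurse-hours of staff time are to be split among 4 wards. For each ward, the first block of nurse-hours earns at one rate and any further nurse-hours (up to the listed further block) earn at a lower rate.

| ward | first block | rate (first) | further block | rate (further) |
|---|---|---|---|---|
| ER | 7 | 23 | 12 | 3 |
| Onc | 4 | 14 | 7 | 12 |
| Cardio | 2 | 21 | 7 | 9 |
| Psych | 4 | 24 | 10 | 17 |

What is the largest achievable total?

525

Treat each block as its own option and order by rate: Psych/T1 24 > ER/T1 23 > Cardio/T1 21 > Psych/T2 17 > Onc/T1 14 > Onc/T2 12 > Cardio/T2 9 > ER/T2 3.
Psych/T1 (24): +4 → 23 left.
ER/T1 (23): +7 → 16 left.
Fill Cardio T1 block (2 at 21) → 14 left.
Psych/T2 (17): +10 → 4 left.
Onc/T1 (14): +4 → 0 left.
Total = 24×4 + 23×7 + 21×2 + 17×10 + 14×4 = 525.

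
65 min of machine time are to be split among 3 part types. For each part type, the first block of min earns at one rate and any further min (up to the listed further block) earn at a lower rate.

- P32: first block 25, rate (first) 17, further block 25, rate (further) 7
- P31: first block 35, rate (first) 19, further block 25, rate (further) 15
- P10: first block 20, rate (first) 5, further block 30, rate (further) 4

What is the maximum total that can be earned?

Order all 6 blocks by rate: P31/T1 19 > P32/T1 17 > P31/T2 15 > P32/T2 7 > P10/T1 5 > P10/T2 4.
P31/T1 (19): +35 — 30 left.
P32 T1 at 17: fill all 25 — 5 left.
P31/T2: +5 of 25 at 15; pool empty.
Total = 19×35 + 17×25 + 15×5 = 1165.

1165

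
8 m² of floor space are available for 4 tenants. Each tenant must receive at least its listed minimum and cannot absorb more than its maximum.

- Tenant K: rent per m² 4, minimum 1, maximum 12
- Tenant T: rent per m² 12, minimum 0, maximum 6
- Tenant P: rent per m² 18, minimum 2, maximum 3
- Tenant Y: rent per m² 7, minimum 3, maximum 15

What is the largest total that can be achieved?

91

Meeting every minimum uses 1+0+2+3 = 6 m², leaving 2.
Order the tenants by rent per m²: Tenant P 18 > Tenant T 12 > Tenant Y 7 > Tenant K 4.
Tenant P takes 1 more to reach its cap of 3 ; 1 left.
Only 1 left; Tenant T takes them to reach 1.
Total = 4×1 + 12×1 + 18×3 + 7×3 = 91.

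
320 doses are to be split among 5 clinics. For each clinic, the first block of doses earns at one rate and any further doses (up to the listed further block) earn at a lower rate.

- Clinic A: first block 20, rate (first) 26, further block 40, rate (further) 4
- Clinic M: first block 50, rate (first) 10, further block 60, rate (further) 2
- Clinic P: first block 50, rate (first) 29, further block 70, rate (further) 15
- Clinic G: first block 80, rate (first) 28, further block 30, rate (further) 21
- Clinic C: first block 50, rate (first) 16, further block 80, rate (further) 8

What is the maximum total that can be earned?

6890

Treat each block as its own option and order by rate: Clinic P/tier1 29 > Clinic G/tier1 28 > Clinic A/tier1 26 > Clinic G/tier2 21 > Clinic C/tier1 16 > Clinic P/tier2 15 > Clinic M/tier1 10 > Clinic C/tier2 8 > Clinic A/tier2 4 > Clinic M/tier2 2.
Clinic P/tier1 (29): +50 → 270 left.
Fill Clinic G tier1 block (80 at 28) → 190 left.
Clinic A tier1 at 26: fill all 20 → 170 left.
Fill Clinic G tier2 block (30 at 21) → 140 left.
Fill Clinic C tier1 block (50 at 16) → 90 left.
Clinic P/tier2 (15): +70 → 20 left.
Clinic M/tier1: +20 of 50 at 10; pool empty.
Total = 29×50 + 28×80 + 26×20 + 21×30 + 16×50 + 15×70 + 10×20 = 6890.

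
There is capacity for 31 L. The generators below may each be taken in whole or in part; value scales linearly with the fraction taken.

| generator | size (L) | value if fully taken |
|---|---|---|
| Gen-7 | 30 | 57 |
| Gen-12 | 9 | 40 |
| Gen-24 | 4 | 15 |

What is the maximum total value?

89.2

Rank by value-to-size ratio: Gen-12 40/9≈4.44, Gen-24 15/4≈3.75, Gen-7 57/30≈1.9.
Gen-12: take in full, 9 L for value 40 — 22 left.
Gen-24: take in full, 4 L for value 15 — 18 left.
Only 18 L remain; take 18/30 of Gen-7 for value 57×18/30 = 34.2.
Total value = 89.2.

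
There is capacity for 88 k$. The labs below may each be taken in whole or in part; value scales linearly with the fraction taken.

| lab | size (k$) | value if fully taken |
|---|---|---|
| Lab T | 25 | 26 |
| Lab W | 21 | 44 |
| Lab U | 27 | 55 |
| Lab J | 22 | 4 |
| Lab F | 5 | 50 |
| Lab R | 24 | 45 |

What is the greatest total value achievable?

Sort by value density: Lab F 50/5≈10, Lab W 44/21≈2.1, Lab U 55/27≈2.04, Lab R 45/24≈1.88, Lab T 26/25≈1.04, Lab J 4/22≈0.182.
Take all of Lab F (5 k$, value 50) → 83 k$ left.
All 21 k$ of Lab W fit (value 44) → 62 remain.
Lab U: take in full, 27 k$ for value 55 → 35 left.
Take all of Lab R (24 k$, value 45) → 11 k$ left.
11 k$ left: a 11/25 share of Lab T gives 26×11/25 = 11.44.
Total value = 205.44.

205.44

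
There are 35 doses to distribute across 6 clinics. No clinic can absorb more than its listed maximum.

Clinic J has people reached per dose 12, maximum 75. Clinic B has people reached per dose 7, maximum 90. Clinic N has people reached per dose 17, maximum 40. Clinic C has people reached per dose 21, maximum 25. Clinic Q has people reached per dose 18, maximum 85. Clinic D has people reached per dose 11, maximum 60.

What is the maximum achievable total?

Highest people reached per dose first: Clinic C 21 > Clinic Q 18 > Clinic N 17 > Clinic J 12 > Clinic D 11 > Clinic B 7.
Give Clinic C 25 to hit its cap of 25 ; 10 left.
Clinic Q has room for 85 but only 10 remain, so it gets 10.
Total = 21×25 + 18×10 = 705.

705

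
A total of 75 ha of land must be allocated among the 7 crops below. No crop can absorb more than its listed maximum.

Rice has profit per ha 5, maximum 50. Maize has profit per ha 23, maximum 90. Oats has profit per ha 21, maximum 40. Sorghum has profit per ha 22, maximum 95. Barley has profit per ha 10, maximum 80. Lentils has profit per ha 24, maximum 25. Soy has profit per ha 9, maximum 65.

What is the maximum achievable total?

1750

Rank by profit per ha: Lentils 24 > Maize 23 > Sorghum 22 > Oats 21 > Barley 10 > Soy 9 > Rice 5.
Lentils takes 25 to reach its cap of 25 — 50 left.
Maize has room for 90 but only 50 remain, so it gets 50.
Total = 23×50 + 24×25 = 1750.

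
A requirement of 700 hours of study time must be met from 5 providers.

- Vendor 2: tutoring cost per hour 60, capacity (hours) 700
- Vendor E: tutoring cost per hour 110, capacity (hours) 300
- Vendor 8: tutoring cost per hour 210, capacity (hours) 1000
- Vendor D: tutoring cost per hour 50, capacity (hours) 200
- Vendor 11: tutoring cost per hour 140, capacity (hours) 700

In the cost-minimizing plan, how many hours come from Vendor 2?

Cheapest first:
Vendor D at 50: take all 200 hours — 500 still needed.
Vendor 2 at 60: take 500 of its 700 — requirement met.
Vendor E, Vendor 11, Vendor 8: unused.

500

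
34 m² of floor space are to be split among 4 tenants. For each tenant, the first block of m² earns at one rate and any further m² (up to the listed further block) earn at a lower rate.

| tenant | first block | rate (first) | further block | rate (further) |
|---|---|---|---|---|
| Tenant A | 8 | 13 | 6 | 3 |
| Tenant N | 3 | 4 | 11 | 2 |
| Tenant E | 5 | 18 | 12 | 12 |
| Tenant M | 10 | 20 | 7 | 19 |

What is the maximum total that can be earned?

575

Rank every tier by rate: Tenant M/tier1 20 > Tenant M/tier2 19 > Tenant E/tier1 18 > Tenant A/tier1 13 > Tenant E/tier2 12 > Tenant N/tier1 4 > Tenant A/tier2 3 > Tenant N/tier2 2.
Tenant M/tier1 (20): +10 → 24 left.
Fill Tenant M tier2 block (7 at 19) → 17 left.
Fill Tenant E tier1 block (5 at 18) → 12 left.
Tenant A tier1 at 13: fill all 8 → 4 left.
4 remain; put them into Tenant E tier2 at 12.
Total = 20×10 + 19×7 + 18×5 + 13×8 + 12×4 = 575.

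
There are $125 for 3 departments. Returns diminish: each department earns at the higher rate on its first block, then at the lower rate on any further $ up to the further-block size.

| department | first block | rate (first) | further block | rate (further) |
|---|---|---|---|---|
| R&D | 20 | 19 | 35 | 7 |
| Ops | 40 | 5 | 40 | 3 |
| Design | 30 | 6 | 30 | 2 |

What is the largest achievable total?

Order all 6 blocks by rate: R&D/T1 19 > R&D/T2 7 > Design/T1 6 > Ops/T1 5 > Ops/T2 3 > Design/T2 2.
Fill R&D T1 block (20 at 19) ; 105 left.
R&D T2 at 7: fill all 35 ; 70 left.
Fill Design T1 block (30 at 6) ; 40 left.
Ops T1 at 5: fill all 40 ; 0 left.
Total = 19×20 + 7×35 + 6×30 + 5×40 = 1005.

1005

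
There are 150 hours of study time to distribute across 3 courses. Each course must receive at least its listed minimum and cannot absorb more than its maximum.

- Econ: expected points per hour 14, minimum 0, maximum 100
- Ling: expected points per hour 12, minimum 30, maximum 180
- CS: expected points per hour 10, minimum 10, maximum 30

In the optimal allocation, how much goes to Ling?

Meeting every minimum uses 0+30+10 = 40 hours, leaving 110.
Rank by expected points per hour: Econ 14 > Ling 12 > CS 10.
Econ: +100 to 100 (cap) → 10 left.
Ling: +10 (room for 150) → 40. Pool exhausted.

40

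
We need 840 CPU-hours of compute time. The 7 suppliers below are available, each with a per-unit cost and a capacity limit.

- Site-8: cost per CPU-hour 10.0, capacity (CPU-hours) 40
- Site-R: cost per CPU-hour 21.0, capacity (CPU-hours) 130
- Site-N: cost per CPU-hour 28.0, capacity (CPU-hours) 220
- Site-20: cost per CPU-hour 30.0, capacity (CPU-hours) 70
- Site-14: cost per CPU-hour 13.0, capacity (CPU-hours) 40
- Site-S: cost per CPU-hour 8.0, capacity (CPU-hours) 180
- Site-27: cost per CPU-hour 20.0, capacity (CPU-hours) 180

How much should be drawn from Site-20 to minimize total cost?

Fill from the cheapest supplier first.
Site-S at 8.0: take all 180 CPU-hours → 660 still needed.
Site-8 (10.0): use full 40 → 620 CPU-hours to go.
Site-14 at 13.0: take all 40 CPU-hours → 580 still needed.
Site-27 at 20.0: take all 180 CPU-hours → 400 still needed.
Take 130 from Site-R at 21.0 → need 270 more.
Site-N at 28.0: take all 220 CPU-hours → 50 still needed.
Site-20 (30.0): take the remaining 50 → done.

50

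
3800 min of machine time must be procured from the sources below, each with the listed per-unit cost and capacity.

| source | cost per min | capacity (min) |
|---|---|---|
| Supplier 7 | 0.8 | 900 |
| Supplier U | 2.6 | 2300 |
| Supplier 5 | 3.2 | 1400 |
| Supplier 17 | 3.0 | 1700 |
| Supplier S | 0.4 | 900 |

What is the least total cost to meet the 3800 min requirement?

Use sources in increasing cost order.
Supplier S (0.4): use full 900 — 2900 min to go.
Take 900 from Supplier 7 at 0.8 — need 2000 more.
Supplier U at 2.6: take 2000 of its 2300 — requirement met.
Supplier 17, Supplier 5: unused.
Cost = 900×0.4 + 900×0.8 + 2000×2.6 = 6280.

6280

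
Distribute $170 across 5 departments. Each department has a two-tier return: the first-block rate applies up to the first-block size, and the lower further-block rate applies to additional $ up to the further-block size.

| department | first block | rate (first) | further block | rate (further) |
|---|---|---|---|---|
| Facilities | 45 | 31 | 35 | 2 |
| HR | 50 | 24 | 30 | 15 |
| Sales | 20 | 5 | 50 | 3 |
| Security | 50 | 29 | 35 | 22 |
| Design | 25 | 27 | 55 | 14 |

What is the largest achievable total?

4720

Rank every tier by rate: Facilities/tier1 31 > Security/tier1 29 > Design/tier1 27 > HR/tier1 24 > Security/tier2 22 > HR/tier2 15 > Design/tier2 14 > Sales/tier1 5 > Sales/tier2 3 > Facilities/tier2 2.
Facilities tier1 at 31: fill all 45 ; 125 left.
Security/tier1 (29): +50 ; 75 left.
Design/tier1 (27): +25 ; 50 left.
HR tier1 at 24: fill all 50 ; 0 left.
Total = 31×45 + 29×50 + 27×25 + 24×50 = 4720.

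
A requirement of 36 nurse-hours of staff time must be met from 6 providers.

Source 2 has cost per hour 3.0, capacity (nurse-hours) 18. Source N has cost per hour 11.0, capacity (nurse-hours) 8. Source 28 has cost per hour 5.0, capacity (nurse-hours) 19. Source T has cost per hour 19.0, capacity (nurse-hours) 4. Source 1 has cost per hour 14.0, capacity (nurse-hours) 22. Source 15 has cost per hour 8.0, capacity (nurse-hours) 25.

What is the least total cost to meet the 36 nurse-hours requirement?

144

Cheapest first:
Source 2 (3.0): use full 18 ; 18 nurse-hours to go.
Source 28 (5.0): take the remaining 18 ; done.
Source 15, Source N, Source 1, Source T: unused.
Cost = 18×3.0 + 18×5.0 = 144.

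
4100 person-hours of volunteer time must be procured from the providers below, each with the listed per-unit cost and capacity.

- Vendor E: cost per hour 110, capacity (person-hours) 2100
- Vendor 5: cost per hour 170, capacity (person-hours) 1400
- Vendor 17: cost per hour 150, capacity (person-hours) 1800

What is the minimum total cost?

535000

Cheapest first:
Vendor E at 110: take all 2100 person-hours — 2000 still needed.
Vendor 17 at 150: take all 1800 person-hours — 200 still needed.
Vendor 5 at 170: take 200 of its 1400 — requirement met.
Cost = 2100×110 + 1800×150 + 200×170 = 535000.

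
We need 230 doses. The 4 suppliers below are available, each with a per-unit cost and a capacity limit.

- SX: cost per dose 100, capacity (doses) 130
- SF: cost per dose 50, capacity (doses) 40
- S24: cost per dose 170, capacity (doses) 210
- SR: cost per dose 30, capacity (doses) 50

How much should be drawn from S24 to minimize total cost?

10

Use suppliers in increasing cost order.
SR at 30: take all 50 doses → 180 still needed.
SF at 50: take all 40 doses → 140 still needed.
Take 130 from SX at 100 → need 10 more.
Take 10 from S24 at 170 to finish.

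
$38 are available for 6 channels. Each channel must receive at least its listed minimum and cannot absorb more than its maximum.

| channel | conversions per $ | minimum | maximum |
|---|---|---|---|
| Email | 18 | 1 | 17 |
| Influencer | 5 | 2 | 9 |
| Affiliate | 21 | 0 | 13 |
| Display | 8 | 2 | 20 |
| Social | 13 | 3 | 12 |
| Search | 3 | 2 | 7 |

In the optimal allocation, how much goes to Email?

Meeting every minimum uses 1+2+0+2+3+2 = 10 $, leaving 28.
Highest conversions per $ first: Affiliate 21 > Email 18 > Social 13 > Display 8 > Influencer 5 > Search 3.
Affiliate takes 13 more to reach its cap of 13 → 15 left.
Email has room for 16 more but only 15 remain, so it gets 16.

16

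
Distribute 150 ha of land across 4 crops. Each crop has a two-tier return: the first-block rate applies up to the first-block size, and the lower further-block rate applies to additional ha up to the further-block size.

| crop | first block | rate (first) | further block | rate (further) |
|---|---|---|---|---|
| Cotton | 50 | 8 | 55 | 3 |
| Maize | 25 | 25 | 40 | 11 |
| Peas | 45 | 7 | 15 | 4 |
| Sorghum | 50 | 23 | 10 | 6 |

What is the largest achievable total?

Order all 8 blocks by rate: Maize/T1 25 > Sorghum/T1 23 > Maize/T2 11 > Cotton/T1 8 > Peas/T1 7 > Sorghum/T2 6 > Peas/T2 4 > Cotton/T2 3.
Fill Maize T1 block (25 at 25) ; 125 left.
Fill Sorghum T1 block (50 at 23) ; 75 left.
Maize/T2 (11): +40 ; 35 left.
Cotton T1 at 8: only 35 left, fill 35.
Total = 25×25 + 23×50 + 11×40 + 8×35 = 2495.

2495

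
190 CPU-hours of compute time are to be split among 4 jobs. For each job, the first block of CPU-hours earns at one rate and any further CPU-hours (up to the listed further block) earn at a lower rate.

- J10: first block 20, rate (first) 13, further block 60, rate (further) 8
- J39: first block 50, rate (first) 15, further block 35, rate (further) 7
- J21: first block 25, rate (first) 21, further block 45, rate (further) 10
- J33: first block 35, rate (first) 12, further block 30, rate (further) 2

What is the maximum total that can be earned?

Order all 8 blocks by rate: J21/first 21 > J39/first 15 > J10/first 13 > J33/first 12 > J21/second 10 > J10/second 8 > J39/second 7 > J33/second 2.
J21/first (21): +25 — 165 left.
Fill J39 first block (50 at 15) — 115 left.
Fill J10 first block (20 at 13) — 95 left.
J33 first at 12: fill all 35 — 60 left.
Fill J21 second block (45 at 10) — 15 left.
J10 second at 8: only 15 left, fill 15.
Total = 21×25 + 15×50 + 13×20 + 12×35 + 10×45 + 8×15 = 2525.

2525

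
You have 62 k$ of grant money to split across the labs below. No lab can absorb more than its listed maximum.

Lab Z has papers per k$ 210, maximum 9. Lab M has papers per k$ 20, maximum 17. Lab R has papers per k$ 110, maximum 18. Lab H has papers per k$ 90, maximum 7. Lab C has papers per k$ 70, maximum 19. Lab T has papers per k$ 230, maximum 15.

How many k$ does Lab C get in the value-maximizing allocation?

13

Highest papers per k$ first: Lab T 230 > Lab Z 210 > Lab R 110 > Lab H 90 > Lab C 70 > Lab M 20.
Lab T takes 15 to reach its cap of 15 → 47 left.
Give Lab Z 9 to hit its cap of 9 → 38 left.
Give Lab R 18 to hit its cap of 18 → 20 left.
Give Lab H 7 to hit its cap of 7 → 13 left.
Lab C has room for 19 but only 13 remain, so it gets 13.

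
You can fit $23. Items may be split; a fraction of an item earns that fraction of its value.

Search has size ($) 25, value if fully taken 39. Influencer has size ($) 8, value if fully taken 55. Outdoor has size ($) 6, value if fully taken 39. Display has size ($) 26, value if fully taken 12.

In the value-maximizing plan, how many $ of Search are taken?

Rank by value-to-size ratio: Influencer 55/8≈6.88, Outdoor 39/6≈6.5, Search 39/25≈1.56, Display 12/26≈0.462.
All 8 $ of Influencer fit (value 55) ; 15 remain.
Outdoor: take in full, 6 $ for value 39 ; 9 left.
Fill the last 9 $ with part of Search: 9/25 of it earns 14.04.

9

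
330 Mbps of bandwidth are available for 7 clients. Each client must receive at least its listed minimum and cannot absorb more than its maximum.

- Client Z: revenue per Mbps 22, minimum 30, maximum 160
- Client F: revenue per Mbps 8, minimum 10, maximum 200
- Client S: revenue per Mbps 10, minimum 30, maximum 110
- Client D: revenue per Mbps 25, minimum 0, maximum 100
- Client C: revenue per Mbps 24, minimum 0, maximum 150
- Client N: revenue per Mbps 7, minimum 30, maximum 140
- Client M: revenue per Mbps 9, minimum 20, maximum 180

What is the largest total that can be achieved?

6570

Meeting every minimum uses 30+10+30+0+0+30+20 = 120 Mbps, leaving 210.
Order the clients by revenue per Mbps: Client D 25 > Client C 24 > Client Z 22 > Client S 10 > Client M 9 > Client F 8 > Client N 7.
Client D takes 100 more to reach its cap of 100 — 110 left.
Only 110 left; Client C takes them to reach 110.
Total = 22×30 + 8×10 + 10×30 + 25×100 + 24×110 + 7×30 + 9×20 = 6570.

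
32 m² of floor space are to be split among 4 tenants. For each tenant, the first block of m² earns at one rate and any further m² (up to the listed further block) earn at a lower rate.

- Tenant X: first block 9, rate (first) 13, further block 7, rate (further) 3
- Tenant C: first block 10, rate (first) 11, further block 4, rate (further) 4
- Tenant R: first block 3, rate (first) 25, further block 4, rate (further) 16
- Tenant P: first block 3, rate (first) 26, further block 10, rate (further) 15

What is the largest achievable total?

Order all 8 blocks by rate: Tenant P/T1 26 > Tenant R/T1 25 > Tenant R/T2 16 > Tenant P/T2 15 > Tenant X/T1 13 > Tenant C/T1 11 > Tenant C/T2 4 > Tenant X/T2 3.
Tenant P T1 at 26: fill all 3 — 29 left.
Fill Tenant R T1 block (3 at 25) — 26 left.
Fill Tenant R T2 block (4 at 16) — 22 left.
Fill Tenant P T2 block (10 at 15) — 12 left.
Tenant X T1 at 13: fill all 9 — 3 left.
Tenant C T1 at 11: only 3 left, fill 3.
Total = 26×3 + 25×3 + 16×4 + 15×10 + 13×9 + 11×3 = 517.

517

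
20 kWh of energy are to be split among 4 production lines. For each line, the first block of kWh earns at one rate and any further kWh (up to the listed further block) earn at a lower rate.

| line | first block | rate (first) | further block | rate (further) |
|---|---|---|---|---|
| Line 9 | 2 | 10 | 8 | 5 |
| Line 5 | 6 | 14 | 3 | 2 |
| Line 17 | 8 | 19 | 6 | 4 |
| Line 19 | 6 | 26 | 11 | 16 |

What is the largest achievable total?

Rank every tier by rate: Line 19/first 26 > Line 17/first 19 > Line 19/second 16 > Line 5/first 14 > Line 9/first 10 > Line 9/second 5 > Line 17/second 4 > Line 5/second 2.
Line 19/first (26): +6 ; 14 left.
Fill Line 17 first block (8 at 19) ; 6 left.
Line 19 second at 16: only 6 left, fill 6.
Total = 26×6 + 19×8 + 16×6 = 404.

404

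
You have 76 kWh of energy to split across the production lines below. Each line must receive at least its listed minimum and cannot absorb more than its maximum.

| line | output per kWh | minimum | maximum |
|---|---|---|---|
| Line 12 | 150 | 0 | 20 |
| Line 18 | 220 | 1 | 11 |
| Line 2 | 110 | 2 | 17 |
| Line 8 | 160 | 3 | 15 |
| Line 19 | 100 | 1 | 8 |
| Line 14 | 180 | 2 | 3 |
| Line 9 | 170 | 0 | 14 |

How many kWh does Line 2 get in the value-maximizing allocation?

12

Meeting every minimum uses 0+1+2+3+1+2+0 = 9 kWh, leaving 67.
Order the production lines by output per kWh: Line 18 220 > Line 14 180 > Line 9 170 > Line 8 160 > Line 12 150 > Line 2 110 > Line 19 100.
Line 18: +10 to 11 (cap) → 57 left.
Give Line 14 1 more to hit its cap of 3 → 56 left.
Line 9: +14 to 14 (cap) → 42 left.
Line 8: +12 to 15 (cap) → 30 left.
Line 12: +20 to 20 (cap) → 10 left.
Line 2: +10 (room for 15) → 12. Pool exhausted.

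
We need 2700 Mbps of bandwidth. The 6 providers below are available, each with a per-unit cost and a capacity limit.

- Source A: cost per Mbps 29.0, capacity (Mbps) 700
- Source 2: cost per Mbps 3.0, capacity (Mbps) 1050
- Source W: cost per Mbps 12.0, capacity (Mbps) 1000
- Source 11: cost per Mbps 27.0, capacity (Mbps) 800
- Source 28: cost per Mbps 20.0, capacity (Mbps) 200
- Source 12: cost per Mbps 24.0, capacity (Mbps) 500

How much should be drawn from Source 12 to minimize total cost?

450

Use providers in increasing cost order.
Take 1050 from Source 2 at 3.0 ; need 1650 more.
Source W at 12.0: take all 1000 Mbps ; 650 still needed.
Source 28 (20.0): use full 200 ; 450 Mbps to go.
Take 450 from Source 12 at 24.0 to finish.
Source 11, Source A: unused.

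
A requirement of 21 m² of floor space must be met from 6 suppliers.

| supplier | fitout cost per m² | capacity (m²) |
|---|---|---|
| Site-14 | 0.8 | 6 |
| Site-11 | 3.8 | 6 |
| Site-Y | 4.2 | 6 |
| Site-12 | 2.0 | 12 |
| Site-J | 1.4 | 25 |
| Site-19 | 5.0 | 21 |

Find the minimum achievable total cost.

25.8

Fill from the cheapest supplier first.
Take 6 from Site-14 at 0.8 ; need 15 more.
Site-J at 1.4: take 15 of its 25 ; requirement met.
Site-12, Site-11, Site-Y, Site-19: unused.
Cost = 6×0.8 + 15×1.4 = 25.8.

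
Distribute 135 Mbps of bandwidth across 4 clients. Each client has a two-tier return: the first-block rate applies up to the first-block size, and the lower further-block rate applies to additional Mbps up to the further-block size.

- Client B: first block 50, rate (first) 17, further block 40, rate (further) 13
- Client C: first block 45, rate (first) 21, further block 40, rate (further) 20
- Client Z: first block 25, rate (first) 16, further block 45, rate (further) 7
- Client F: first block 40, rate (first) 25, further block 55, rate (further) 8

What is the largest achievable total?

Rank every tier by rate: Client F/tier1 25 > Client C/tier1 21 > Client C/tier2 20 > Client B/tier1 17 > Client Z/tier1 16 > Client B/tier2 13 > Client F/tier2 8 > Client Z/tier2 7.
Client F tier1 at 25: fill all 40 ; 95 left.
Client C/tier1 (21): +45 ; 50 left.
Client C tier2 at 20: fill all 40 ; 10 left.
Client B tier1 at 17: only 10 left, fill 10.
Total = 25×40 + 21×45 + 20×40 + 17×10 = 2915.

2915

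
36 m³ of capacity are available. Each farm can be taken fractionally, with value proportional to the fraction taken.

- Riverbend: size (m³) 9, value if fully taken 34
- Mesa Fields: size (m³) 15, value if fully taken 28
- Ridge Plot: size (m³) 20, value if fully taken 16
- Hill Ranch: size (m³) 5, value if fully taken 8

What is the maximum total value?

75.6

Best value per unit of size first: Riverbend 34/9≈3.78, Mesa Fields 28/15≈1.87, Hill Ranch 8/5≈1.6, Ridge Plot 16/20≈0.8.
All 9 m³ of Riverbend fit (value 34) ; 27 remain.
Take all of Mesa Fields (15 m³, value 28) ; 12 m³ left.
All 5 m³ of Hill Ranch fit (value 8) ; 7 remain.
7 m³ left: a 7/20 share of Ridge Plot gives 16×7/20 = 5.6.
Total value = 75.6.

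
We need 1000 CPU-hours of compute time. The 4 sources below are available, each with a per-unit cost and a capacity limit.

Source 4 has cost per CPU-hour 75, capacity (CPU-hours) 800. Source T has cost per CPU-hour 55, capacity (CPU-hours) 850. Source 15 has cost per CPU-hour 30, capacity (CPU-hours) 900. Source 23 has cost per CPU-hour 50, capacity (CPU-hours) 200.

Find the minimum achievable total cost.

32000

Cheapest first:
Source 15 (30): use full 900 → 100 CPU-hours to go.
Take 100 from Source 23 at 50 to finish.
Source T, Source 4: unused.
Cost = 900×30 + 100×50 = 32000.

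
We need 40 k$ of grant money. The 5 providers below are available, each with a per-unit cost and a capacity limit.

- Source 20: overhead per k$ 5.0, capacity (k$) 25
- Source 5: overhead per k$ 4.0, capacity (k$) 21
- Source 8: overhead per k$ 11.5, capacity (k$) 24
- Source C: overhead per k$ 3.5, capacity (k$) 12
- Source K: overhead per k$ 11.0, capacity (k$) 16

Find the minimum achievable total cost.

Use providers in increasing cost order.
Source C (3.5): use full 12 ; 28 k$ to go.
Take 21 from Source 5 at 4.0 ; need 7 more.
Take 7 from Source 20 at 5.0 to finish.
Source K, Source 8: unused.
Cost = 12×3.5 + 21×4.0 + 7×5.0 = 161.

161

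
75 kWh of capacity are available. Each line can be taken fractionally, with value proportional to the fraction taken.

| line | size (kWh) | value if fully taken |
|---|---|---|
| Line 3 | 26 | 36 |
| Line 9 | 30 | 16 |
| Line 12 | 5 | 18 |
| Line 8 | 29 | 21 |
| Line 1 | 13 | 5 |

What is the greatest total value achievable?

Best value per unit of size first: Line 12 18/5≈3.6, Line 3 36/26≈1.38, Line 8 21/29≈0.724, Line 9 16/30≈0.533, Line 1 5/13≈0.385.
Line 12: take in full, 5 kWh for value 18 — 70 left.
Line 3: take in full, 26 kWh for value 36 — 44 left.
Line 8: take in full, 29 kWh for value 21 — 15 left.
Fill the last 15 kWh with part of Line 9: 15/30 of it earns 8.
Total value = 83.

83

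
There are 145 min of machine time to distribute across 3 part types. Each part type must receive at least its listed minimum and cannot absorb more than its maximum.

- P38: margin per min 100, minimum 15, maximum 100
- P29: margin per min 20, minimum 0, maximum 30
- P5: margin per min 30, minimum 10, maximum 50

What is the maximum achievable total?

11350

Meeting every minimum uses 15+0+10 = 25 min, leaving 120.
Rank by margin per min: P38 100 > P5 30 > P29 20.
P38 takes 85 more to reach its cap of 100 → 35 left.
P5 has room for 40 more but only 35 remain, so it gets 45.
Total = 100×100 + 30×45 = 11350.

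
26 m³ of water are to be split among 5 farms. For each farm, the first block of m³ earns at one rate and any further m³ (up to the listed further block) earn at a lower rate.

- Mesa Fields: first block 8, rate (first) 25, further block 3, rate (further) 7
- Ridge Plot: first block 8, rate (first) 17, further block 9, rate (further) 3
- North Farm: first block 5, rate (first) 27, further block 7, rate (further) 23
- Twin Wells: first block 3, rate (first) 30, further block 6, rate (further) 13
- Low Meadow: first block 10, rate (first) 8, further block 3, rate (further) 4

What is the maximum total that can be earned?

637

Treat each block as its own option and order by rate: Twin Wells/first 30 > North Farm/first 27 > Mesa Fields/first 25 > North Farm/second 23 > Ridge Plot/first 17 > Twin Wells/second 13 > Low Meadow/first 8 > Mesa Fields/second 7 > Low Meadow/second 4 > Ridge Plot/second 3.
Fill Twin Wells first block (3 at 30) ; 23 left.
Fill North Farm first block (5 at 27) ; 18 left.
Mesa Fields first at 25: fill all 8 ; 10 left.
North Farm/second (23): +7 ; 3 left.
Ridge Plot first at 17: only 3 left, fill 3.
Total = 30×3 + 27×5 + 25×8 + 23×7 + 17×3 = 637.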